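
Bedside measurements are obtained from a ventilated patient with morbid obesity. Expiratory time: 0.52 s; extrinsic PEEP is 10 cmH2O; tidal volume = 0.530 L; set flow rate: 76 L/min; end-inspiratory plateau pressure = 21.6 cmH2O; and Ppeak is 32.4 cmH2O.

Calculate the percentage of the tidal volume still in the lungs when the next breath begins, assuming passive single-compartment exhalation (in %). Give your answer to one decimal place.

Flow: 76 L/min ÷ 60 = 1.2667 L/s.
R = (PIP − Pplat)/V̇ = (32.4 − 21.6) / 1.2667 = 10.8/1.2667 = 8.526 cmH2O·s/L.
C = Vt/(Pplat − PEEP) = 530.0 / (21.6 − 10) = 530.0/11.6 = 45.69 mL/cmH2O.
τ = R × C = 8.526 × 0.04569 L/cmH2O = 0.3896 s.
Fraction remaining at end-expiration = e^(−Te/τ) = e^(−0.52/0.3896) = 0.2632 → 26.32%.

26.3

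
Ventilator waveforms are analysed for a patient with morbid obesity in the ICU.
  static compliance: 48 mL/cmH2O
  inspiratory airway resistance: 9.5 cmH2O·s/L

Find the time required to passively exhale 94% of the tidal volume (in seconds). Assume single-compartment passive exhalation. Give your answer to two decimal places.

τ = R × C = 9.5 × 48 mL/cmH2O = 9.5 × 0.048 L/cmH2O = 0.456 s.
Exhaled fraction f = 1 − e^(−t/τ) → t = −τ·ln(1 − f) = −0.456·ln(0.06) = 1.283 s.

1.28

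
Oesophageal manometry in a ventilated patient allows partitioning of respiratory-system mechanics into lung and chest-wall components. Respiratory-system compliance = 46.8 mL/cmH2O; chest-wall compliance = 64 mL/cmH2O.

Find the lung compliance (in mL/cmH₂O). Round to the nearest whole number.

1/CL = 1/Crs − 1/Ccw.
1/CL = 1/46.8 − 1/64 = 0.005743.
CL = 174.13 mL/cmH2O.

174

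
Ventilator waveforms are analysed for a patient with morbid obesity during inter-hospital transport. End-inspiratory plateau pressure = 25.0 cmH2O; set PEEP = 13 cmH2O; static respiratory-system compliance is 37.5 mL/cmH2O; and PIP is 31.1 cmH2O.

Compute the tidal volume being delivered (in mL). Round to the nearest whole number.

Vt = Cstat × (Pplat − PEEP) = 37.5 × (25.0 − 13) = 37.5 × 12.0 = 450.0 mL.

450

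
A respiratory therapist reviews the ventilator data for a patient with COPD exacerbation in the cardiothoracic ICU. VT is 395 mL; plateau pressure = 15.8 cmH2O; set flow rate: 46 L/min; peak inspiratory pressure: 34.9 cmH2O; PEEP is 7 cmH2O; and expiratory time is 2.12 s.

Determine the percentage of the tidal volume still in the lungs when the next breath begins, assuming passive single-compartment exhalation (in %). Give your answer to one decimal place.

Flow: 46 L/min ÷ 60 = 0.7667 L/s.
R = (PIP − Pplat)/V̇ = (34.9 − 15.8) / 0.7667 = 19.1/0.7667 = 24.912 cmH2O·s/L.
C = Vt/(Pplat − PEEP) = 395.0 / (15.8 − 7) = 395.0/8.8 = 44.886 mL/cmH2O.
τ = R × C = 24.912 × 0.04489 L/cmH2O = 1.118 s.
Fraction remaining at end-expiration = e^(−Te/τ) = e^(−2.12/1.118) = 0.1501 → 15.01%.

15.0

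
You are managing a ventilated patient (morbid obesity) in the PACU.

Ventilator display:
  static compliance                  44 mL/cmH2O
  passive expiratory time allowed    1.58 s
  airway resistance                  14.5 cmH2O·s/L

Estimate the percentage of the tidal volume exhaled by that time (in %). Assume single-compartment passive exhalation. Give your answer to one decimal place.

91.6

τ = R × C = 14.5 × 44 mL/cmH2O = 14.5 × 0.044 L/cmH2O = 0.638 s.
Passive exhalation: V(t)/V₀ = e^(−t/τ) = e^(−1.58/0.638) = 0.08404.
Fraction exhaled = 1 − 0.08404 = 0.916 → 91.6%.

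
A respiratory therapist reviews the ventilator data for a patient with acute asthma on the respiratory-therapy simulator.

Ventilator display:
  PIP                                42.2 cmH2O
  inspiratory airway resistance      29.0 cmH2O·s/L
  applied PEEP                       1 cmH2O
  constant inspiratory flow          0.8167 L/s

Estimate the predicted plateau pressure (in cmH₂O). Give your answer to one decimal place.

Pplat = PIP − Raw × flow = 42.2 − 29.0 × 0.8167 = 42.2 − 23.684 = 18.516 cmH2O.

18.5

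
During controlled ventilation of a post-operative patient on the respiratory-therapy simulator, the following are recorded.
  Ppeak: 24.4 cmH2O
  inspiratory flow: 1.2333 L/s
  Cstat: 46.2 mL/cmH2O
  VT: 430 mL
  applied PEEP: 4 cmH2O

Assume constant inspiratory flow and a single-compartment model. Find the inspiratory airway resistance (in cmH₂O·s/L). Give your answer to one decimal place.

9.0

Equation of motion (constant flow): PIP = Vt/C + R·V̇ + PEEP.
R·V̇ = PIP − Vt/C − PEEP = 24.4 − 430/46.2 − 4 = 24.4 − 9.307 − 4 = 11.093 cmH2O.
R = 11.093 / 1.2333 = 8.995 cmH2O·s/L.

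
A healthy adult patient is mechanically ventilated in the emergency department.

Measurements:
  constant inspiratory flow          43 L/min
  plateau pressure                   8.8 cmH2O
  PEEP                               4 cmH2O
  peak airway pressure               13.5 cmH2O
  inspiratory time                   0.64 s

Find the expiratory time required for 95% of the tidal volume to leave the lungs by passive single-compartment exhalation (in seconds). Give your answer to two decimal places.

1.88

Flow: 43 L/min ÷ 60 = 0.7167 L/s.
Vt = flow × Ti = 0.7167 L/s × 0.64 s × 1000 mL/L = 458.69 mL.
R = (PIP − Pplat)/V̇ = (13.5 − 8.8) / 0.7167 = 4.7/0.7167 = 6.558 cmH2O·s/L.
C = Vt/(Pplat − PEEP) = 458.69 / (8.8 − 4) = 458.69/4.8 = 95.56 mL/cmH2O.
τ = R × C = 6.558 × 0.09556 L/cmH2O = 0.6267 s.
t = −τ·ln(1 − 0.95) = −0.6267·ln(0.05) = 1.877 s.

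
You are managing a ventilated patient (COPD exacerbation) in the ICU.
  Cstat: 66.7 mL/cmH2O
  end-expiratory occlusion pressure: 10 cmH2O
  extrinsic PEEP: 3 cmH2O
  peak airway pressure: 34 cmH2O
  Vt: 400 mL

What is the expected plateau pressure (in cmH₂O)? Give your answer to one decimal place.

16.0

End-expiratory occlusion gives total PEEP = 10 cmH2O (intrinsic PEEP = 10 − 3 = 7). Use total PEEP for the elastic gradient.
Pplat = PEEPtotal + Vt / Cstat = 10 + 400 / 66.7 = 10 + 5.997 = 15.997 cmH2O.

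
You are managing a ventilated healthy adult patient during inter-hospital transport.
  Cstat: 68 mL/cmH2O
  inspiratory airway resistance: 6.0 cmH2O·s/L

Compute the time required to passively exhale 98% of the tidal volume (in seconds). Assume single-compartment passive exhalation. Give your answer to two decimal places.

τ = R × C = 6.0 × 68 mL/cmH2O = 6.0 × 0.068 L/cmH2O = 0.408 s.
Exhaled fraction f = 1 − e^(−t/τ) → t = −τ·ln(1 − f) = −0.408·ln(0.02) = 1.596 s.

1.60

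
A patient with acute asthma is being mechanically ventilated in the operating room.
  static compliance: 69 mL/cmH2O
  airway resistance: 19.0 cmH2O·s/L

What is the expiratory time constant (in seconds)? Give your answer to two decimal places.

τ = R × C = 19.0 × 69 mL/cmH2O = 19.0 × 0.069 L/cmH2O = 1.311 s.

1.31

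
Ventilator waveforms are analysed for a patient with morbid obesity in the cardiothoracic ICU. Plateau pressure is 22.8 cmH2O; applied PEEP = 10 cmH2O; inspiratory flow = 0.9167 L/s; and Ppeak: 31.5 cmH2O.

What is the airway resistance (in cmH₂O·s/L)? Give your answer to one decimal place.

9.5

Raw = (PIP − Pplat) / flow = (31.5 − 22.8) / 0.9167 = 8.7 / 0.9167 = 9.491 cmH2O·s/L.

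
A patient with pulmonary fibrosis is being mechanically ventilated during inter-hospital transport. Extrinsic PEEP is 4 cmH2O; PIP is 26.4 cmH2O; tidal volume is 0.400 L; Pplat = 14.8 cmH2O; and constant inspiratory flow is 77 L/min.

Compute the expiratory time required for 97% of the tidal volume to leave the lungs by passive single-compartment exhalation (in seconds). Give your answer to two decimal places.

Flow: 77 L/min ÷ 60 = 1.2833 L/s.
R = (PIP − Pplat)/V̇ = (26.4 − 14.8) / 1.2833 = 11.6/1.2833 = 9.039 cmH2O·s/L.
C = Vt/(Pplat − PEEP) = 400.0 / (14.8 − 4) = 400.0/10.8 = 37.037 mL/cmH2O.
τ = R × C = 9.039 × 0.03704 L/cmH2O = 0.3348 s.
t = −τ·ln(1 − 0.97) = −0.3348·ln(0.03) = 1.174 s.

1.17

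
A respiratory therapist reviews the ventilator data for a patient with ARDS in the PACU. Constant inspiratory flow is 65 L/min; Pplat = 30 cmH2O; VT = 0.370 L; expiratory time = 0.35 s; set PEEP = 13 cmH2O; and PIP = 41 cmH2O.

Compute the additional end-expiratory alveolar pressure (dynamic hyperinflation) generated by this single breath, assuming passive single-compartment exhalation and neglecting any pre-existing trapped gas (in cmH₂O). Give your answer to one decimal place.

Flow: 65 L/min ÷ 60 = 1.0833 L/s.
R = (PIP − Pplat)/V̇ = (41 − 30) / 1.0833 = 11.0/1.0833 = 10.154 cmH2O·s/L.
C = Vt/(Pplat − PEEP) = 370.0 / (30 − 13) = 370.0/17.0 = 21.765 mL/cmH2O.
τ = R × C = 10.154 × 0.02177 L/cmH2O = 0.2211 s.
Fraction remaining = e^(−Te/τ) = e^(−0.35/0.2211) = 0.2054; trapped volume = 370.0 × 0.2054 = 75.998 mL.
Additional alveolar pressure from trapping ≈ V_trapped / C = 75.998 / 21.765 = 3.492 cmH2O.

3.5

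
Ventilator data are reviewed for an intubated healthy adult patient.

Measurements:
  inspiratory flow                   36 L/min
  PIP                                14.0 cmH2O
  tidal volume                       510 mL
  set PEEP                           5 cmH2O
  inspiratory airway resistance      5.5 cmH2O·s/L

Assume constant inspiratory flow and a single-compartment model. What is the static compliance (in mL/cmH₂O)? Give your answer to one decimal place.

Flow: 36 L/min ÷ 60 = 0.6 L/s.
Equation of motion (constant flow): PIP = Vt/C + R·V̇ + PEEP.
Vt/C = PIP − R·V̇ − PEEP = 14.0 − 5.5×0.6 − 5 = 14.0 − 3.3 − 5 = 5.7 cmH2O.
C = Vt / 5.7 = 510 / 5.7 = 89.474 mL/cmH2O.

89.5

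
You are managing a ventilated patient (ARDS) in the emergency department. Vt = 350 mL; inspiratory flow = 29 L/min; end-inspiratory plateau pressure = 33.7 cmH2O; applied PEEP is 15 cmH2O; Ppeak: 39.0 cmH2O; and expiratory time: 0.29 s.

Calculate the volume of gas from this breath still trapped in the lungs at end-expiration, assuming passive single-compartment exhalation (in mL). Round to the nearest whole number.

Flow: 29 L/min ÷ 60 = 0.4833 L/s.
R = (PIP − Pplat)/V̇ = (39.0 − 33.7) / 0.4833 = 5.3/0.4833 = 10.966 cmH2O·s/L.
C = Vt/(Pplat − PEEP) = 350.0 / (33.7 − 15) = 350.0/18.7 = 18.717 mL/cmH2O.
τ = R × C = 10.966 × 0.01872 L/cmH2O = 0.2053 s.
Fraction remaining = e^(−Te/τ) = e^(−0.29/0.2053) = 0.2435.
Trapped volume = 350.0 × 0.2435 = 85.225 mL.

85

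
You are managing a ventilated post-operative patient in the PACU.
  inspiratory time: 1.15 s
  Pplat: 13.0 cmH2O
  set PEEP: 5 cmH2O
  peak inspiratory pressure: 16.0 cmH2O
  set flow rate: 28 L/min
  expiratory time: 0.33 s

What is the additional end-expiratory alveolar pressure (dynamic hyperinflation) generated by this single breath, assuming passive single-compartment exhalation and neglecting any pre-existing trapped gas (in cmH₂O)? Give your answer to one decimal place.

Flow: 28 L/min ÷ 60 = 0.4667 L/s.
Vt = flow × Ti = 0.4667 L/s × 1.15 s × 1000 mL/L = 536.71 mL.
R = (PIP − Pplat)/V̇ = (16.0 − 13.0) / 0.4667 = 3.0/0.4667 = 6.428 cmH2O·s/L.
C = Vt/(Pplat − PEEP) = 536.71 / (13.0 − 5) = 536.71/8.0 = 67.089 mL/cmH2O.
τ = R × C = 6.428 × 0.06709 L/cmH2O = 0.4313 s.
Fraction remaining = e^(−Te/τ) = e^(−0.33/0.4313) = 0.4653; trapped volume = 536.71 × 0.4653 = 249.73 mL.
Additional alveolar pressure from trapping ≈ V_trapped / C = 249.73 / 67.089 = 3.722 cmH2O.

3.7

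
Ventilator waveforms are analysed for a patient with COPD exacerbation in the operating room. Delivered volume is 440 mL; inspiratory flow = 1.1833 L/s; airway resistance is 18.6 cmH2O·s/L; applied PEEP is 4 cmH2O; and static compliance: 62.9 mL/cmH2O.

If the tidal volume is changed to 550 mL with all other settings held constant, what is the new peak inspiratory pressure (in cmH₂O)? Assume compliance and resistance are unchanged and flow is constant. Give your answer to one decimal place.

34.8

PIP = Vt/C + R·V̇ + PEEP (constant-flow equation of motion).
Only the elastic term changes: ΔPIP = ΔVt / C = (550 − 440) / 62.9 = 1.749 cmH2O.
Original PIP = 440/62.9 + 18.6×1.1833 + 4 = 33.005 cmH2O; new PIP = 33.005 + (1.749) = 34.754 cmH2O.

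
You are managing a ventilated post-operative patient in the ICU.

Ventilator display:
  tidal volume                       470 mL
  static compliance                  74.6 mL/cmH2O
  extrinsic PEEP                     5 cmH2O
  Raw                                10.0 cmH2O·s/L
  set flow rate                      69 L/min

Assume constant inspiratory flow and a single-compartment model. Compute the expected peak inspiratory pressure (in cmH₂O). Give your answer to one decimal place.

22.8

Flow: 69 L/min ÷ 60 = 1.15 L/s.
Equation of motion (constant flow): PIP = Vt/C + R·V̇ + PEEP.
PIP = 470/74.6 + 10.0×1.15 + 5 = 6.3 + 11.5 + 5 = 22.8 cmH2O.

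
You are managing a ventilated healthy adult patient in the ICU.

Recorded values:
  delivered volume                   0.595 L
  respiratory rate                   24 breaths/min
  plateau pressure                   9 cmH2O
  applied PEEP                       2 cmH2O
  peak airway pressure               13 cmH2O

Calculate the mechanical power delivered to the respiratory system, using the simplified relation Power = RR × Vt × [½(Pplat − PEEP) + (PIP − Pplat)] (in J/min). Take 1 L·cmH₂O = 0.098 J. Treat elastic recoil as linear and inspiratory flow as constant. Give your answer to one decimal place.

Per-breath work = Vt × [½(Pplat−PEEP) + (PIP−Pplat)] = 0.595 × [0.5×7.0 + 4.0] = 0.595 × 7.5 = 4.463 L·cmH2O.
Power = 24 × 4.463 = 107.11 L·cmH2O/min.
× 0.098 J/(L·cmH2O) → 10.497 J/min.

10.5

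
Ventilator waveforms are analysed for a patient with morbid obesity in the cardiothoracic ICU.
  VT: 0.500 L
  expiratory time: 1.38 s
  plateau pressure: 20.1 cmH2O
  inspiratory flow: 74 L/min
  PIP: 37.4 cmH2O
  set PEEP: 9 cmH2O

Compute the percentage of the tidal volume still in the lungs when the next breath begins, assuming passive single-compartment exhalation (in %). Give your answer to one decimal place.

11.3

Flow: 74 L/min ÷ 60 = 1.2333 L/s.
R = (PIP − Pplat)/V̇ = (37.4 − 20.1) / 1.2333 = 17.3/1.2333 = 14.027 cmH2O·s/L.
C = Vt/(Pplat − PEEP) = 500.0 / (20.1 − 9) = 500.0/11.1 = 45.045 mL/cmH2O.
τ = R × C = 14.027 × 0.04505 L/cmH2O = 0.6319 s.
Fraction remaining at end-expiration = e^(−Te/τ) = e^(−1.38/0.6319) = 0.1126 → 11.26%.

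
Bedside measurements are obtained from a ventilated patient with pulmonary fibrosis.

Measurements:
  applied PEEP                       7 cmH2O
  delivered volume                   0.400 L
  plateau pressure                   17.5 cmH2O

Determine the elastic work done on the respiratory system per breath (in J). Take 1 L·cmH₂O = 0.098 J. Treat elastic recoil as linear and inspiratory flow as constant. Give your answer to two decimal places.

0.21

Elastic work ≈ ½ × (Pplat − PEEP) × Vt = 0.5 × (17.5 − 7) × 0.400 L = 0.5 × 10.5 × 0.400 = 2.1 L·cmH2O.
× 0.098 J/(L·cmH2O) → 0.2058 J.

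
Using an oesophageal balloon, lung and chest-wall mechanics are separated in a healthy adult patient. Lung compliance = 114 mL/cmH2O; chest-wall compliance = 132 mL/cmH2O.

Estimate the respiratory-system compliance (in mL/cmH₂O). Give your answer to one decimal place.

Lung and chest wall are elastances in series: 1/Crs = 1/CL + 1/Ccw.
1/Crs = 1/114 + 1/132 = 0.01635.
Crs = 61.162 mL/cmH2O.

61.2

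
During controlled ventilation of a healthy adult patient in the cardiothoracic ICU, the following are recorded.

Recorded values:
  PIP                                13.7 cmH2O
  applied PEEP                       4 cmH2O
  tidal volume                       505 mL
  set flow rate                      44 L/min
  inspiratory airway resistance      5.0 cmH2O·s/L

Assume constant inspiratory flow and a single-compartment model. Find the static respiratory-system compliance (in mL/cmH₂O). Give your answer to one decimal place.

83.7

Flow: 44 L/min ÷ 60 = 0.7333 L/s.
Equation of motion (constant flow): PIP = Vt/C + R·V̇ + PEEP.
Vt/C = PIP − R·V̇ − PEEP = 13.7 − 5.0×0.7333 − 4 = 13.7 − 3.667 − 4 = 6.033 cmH2O.
C = Vt / 6.033 = 505 / 6.033 = 83.706 mL/cmH2O.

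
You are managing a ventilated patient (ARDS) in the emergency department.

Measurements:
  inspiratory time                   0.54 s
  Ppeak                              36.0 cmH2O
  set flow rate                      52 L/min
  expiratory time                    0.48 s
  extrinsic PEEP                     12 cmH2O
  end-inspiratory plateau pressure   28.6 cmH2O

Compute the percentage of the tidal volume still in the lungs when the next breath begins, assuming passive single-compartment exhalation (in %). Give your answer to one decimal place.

Flow: 52 L/min ÷ 60 = 0.8667 L/s.
Vt = flow × Ti = 0.8667 L/s × 0.54 s × 1000 mL/L = 468.02 mL.
R = (PIP − Pplat)/V̇ = (36.0 − 28.6) / 0.8667 = 7.4/0.8667 = 8.538 cmH2O·s/L.
C = Vt/(Pplat − PEEP) = 468.02 / (28.6 − 12) = 468.02/16.6 = 28.194 mL/cmH2O.
τ = R × C = 8.538 × 0.02819 L/cmH2O = 0.2407 s.
Fraction remaining at end-expiration = e^(−Te/τ) = e^(−0.48/0.2407) = 0.1361 → 13.61%.

13.6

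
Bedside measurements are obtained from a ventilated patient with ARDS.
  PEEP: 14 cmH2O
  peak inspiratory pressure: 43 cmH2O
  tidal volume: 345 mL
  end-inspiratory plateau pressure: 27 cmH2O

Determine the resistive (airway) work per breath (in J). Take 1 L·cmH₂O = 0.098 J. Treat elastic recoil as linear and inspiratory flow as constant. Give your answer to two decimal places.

With constant inspiratory flow the resistive pressure is constant at PIP − Pplat = 43 − 27 = 16.0 cmH2O, so resistive work = 16.0 × 0.345 = 5.52 L·cmH2O.
× 0.098 J/(L·cmH2O) → 0.541 J.

0.54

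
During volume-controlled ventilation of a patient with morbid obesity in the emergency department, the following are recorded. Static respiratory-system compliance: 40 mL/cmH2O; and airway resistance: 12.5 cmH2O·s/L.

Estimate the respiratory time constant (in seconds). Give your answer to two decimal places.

τ = R × C = 12.5 × 40 mL/cmH2O = 12.5 × 0.040 L/cmH2O = 0.5 s.

0.50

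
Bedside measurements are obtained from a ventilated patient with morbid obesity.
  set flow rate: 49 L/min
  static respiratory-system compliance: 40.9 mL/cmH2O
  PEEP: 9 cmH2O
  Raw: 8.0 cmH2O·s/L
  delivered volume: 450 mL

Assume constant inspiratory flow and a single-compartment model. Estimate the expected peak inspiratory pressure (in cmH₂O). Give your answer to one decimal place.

26.5

Flow: 49 L/min ÷ 60 = 0.8167 L/s.
Equation of motion (constant flow): PIP = Vt/C + R·V̇ + PEEP.
PIP = 450/40.9 + 8.0×0.8167 + 9 = 11.002 + 6.534 + 9 = 26.536 cmH2O.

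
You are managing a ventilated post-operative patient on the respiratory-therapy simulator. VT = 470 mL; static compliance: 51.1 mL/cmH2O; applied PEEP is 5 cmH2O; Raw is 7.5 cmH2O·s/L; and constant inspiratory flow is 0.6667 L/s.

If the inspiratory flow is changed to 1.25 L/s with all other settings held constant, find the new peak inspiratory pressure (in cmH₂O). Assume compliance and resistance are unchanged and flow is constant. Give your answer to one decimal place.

23.6

PIP = Vt/C + R·V̇ + PEEP (constant-flow equation of motion).
Only the resistive term changes: ΔPIP = R × ΔV̇ = 7.5 × (1.25 − 0.6667) = 7.5 × 0.5833 = 4.375 cmH2O.
Original PIP = 470/51.1 + 7.5×0.6667 + 5 = 19.198 cmH2O; new PIP = 19.198 + (4.375) = 23.573 cmH2O.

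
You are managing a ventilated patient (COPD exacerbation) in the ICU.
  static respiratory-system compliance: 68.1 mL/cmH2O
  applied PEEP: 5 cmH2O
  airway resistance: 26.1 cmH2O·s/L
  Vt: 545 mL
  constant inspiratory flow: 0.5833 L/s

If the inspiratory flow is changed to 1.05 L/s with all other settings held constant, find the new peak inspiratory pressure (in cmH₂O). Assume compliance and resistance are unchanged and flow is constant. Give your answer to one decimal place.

PIP = Vt/C + R·V̇ + PEEP (constant-flow equation of motion).
Only the resistive term changes: ΔPIP = R × ΔV̇ = 26.1 × (1.05 − 0.5833) = 26.1 × 0.4667 = 12.181 cmH2O.
Original PIP = 545/68.1 + 26.1×0.5833 + 5 = 28.227 cmH2O; new PIP = 28.227 + (12.181) = 40.408 cmH2O.

40.4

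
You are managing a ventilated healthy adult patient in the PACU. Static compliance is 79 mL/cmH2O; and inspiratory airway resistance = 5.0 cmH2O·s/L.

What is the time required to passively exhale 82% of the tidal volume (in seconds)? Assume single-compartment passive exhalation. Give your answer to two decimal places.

0.68

τ = R × C = 5.0 × 79 mL/cmH2O = 5.0 × 0.079 L/cmH2O = 0.395 s.
Exhaled fraction f = 1 − e^(−t/τ) → t = −τ·ln(1 − f) = −0.395·ln(0.18) = 0.6773 s.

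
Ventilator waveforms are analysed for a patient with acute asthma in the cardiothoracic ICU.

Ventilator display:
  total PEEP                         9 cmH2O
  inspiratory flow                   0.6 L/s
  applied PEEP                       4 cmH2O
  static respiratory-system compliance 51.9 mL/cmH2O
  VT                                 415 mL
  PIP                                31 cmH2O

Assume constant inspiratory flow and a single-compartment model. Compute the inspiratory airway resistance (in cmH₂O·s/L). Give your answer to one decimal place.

23.3

Total PEEP = 9 cmH2O (set 4 + intrinsic 5); this is the baseline alveolar pressure.
Equation of motion (constant flow): PIP = Vt/C + R·V̇ + PEEP.
R·V̇ = PIP − Vt/C − PEEP = 31 − 415/51.9 − 9 = 31 − 7.996 − 9 = 14.004 cmH2O.
R = 14.004 / 0.6 = 23.34 cmH2O·s/L.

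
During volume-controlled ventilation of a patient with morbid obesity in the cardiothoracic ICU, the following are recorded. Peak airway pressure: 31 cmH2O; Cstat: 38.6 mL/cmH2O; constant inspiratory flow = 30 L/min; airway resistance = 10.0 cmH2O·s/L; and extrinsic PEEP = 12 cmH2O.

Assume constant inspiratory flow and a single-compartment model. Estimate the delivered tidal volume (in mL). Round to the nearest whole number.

540

Flow: 30 L/min ÷ 60 = 0.5 L/s.
Equation of motion (constant flow): PIP = Vt/C + R·V̇ + PEEP.
Vt/C = PIP − R·V̇ − PEEP = 31 − 5.0 − 12 = 14.0 cmH2O.
Vt = C × 14.0 = 38.6 × 14.0 = 540.4 mL.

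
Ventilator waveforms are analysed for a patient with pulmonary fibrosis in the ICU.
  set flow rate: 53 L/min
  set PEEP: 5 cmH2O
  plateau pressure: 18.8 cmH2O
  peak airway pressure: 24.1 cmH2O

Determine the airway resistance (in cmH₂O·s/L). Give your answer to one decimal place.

Flow: 53 L/min ÷ 60 = 0.8833 L/s.
Raw = (PIP − Pplat) / flow = (24.1 − 18.8) / 0.8833 = 5.3 / 0.8833 = 6.0 cmH2O·s/L.

6.0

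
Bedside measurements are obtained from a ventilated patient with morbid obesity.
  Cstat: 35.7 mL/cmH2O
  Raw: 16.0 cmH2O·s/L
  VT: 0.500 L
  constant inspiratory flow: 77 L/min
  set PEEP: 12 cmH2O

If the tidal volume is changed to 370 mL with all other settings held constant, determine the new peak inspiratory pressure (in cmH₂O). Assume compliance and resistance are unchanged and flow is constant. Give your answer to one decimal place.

42.9

Flow: 77 L/min ÷ 60 = 1.2833 L/s.
PIP = Vt/C + R·V̇ + PEEP (constant-flow equation of motion).
Only the elastic term changes: ΔPIP = ΔVt / C = (370 − 500) / 35.7 = -3.641 cmH2O.
Original PIP = 500/35.7 + 16.0×1.2833 + 12 = 46.538 cmH2O; new PIP = 46.538 + (-3.641) = 42.897 cmH2O.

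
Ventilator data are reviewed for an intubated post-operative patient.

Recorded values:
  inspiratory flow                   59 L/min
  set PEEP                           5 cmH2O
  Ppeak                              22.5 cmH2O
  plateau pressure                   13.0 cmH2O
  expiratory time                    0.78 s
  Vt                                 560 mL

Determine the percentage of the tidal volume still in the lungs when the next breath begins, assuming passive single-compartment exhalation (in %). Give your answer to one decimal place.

31.6

Flow: 59 L/min ÷ 60 = 0.9833 L/s.
R = (PIP − Pplat)/V̇ = (22.5 − 13.0) / 0.9833 = 9.5/0.9833 = 9.661 cmH2O·s/L.
C = Vt/(Pplat − PEEP) = 560.0 / (13.0 − 5) = 560.0/8.0 = 70.0 mL/cmH2O.
τ = R × C = 9.661 × 0.07 L/cmH2O = 0.6763 s.
Fraction remaining at end-expiration = e^(−Te/τ) = e^(−0.78/0.6763) = 0.3156 → 31.56%.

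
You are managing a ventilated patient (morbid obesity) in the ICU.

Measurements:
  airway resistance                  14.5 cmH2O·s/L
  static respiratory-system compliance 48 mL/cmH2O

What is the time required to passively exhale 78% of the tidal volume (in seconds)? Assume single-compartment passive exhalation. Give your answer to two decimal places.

τ = R × C = 14.5 × 48 mL/cmH2O = 14.5 × 0.048 L/cmH2O = 0.696 s.
Exhaled fraction f = 1 − e^(−t/τ) → t = −τ·ln(1 − f) = −0.696·ln(0.22) = 1.054 s.

1.05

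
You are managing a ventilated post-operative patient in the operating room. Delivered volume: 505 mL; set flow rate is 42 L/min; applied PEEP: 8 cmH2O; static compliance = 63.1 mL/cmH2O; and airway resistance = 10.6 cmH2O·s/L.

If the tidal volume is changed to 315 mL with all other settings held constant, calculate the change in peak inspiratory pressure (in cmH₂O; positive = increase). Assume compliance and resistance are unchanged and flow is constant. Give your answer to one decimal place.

PIP = Vt/C + R·V̇ + PEEP (constant-flow equation of motion).
Only the elastic term changes: ΔPIP = ΔVt / C = (315 − 505) / 63.1 = -3.011 cmH2O.

-3.0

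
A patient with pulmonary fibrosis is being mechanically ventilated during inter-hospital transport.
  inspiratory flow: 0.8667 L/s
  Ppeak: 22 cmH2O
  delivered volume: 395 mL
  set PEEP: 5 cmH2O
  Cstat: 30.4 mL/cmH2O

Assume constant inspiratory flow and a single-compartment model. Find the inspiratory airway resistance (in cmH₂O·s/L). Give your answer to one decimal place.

4.6

Equation of motion (constant flow): PIP = Vt/C + R·V̇ + PEEP.
R·V̇ = PIP − Vt/C − PEEP = 22 − 395/30.4 − 5 = 22 − 12.993 − 5 = 4.007 cmH2O.
R = 4.007 / 0.8667 = 4.623 cmH2O·s/L.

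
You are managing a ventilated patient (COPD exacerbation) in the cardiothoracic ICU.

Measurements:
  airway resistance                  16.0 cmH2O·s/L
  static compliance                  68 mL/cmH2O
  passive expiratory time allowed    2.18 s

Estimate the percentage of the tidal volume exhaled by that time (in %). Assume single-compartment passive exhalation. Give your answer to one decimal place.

τ = R × C = 16.0 × 68 mL/cmH2O = 16.0 × 0.068 L/cmH2O = 1.088 s.
Passive exhalation: V(t)/V₀ = e^(−t/τ) = e^(−2.18/1.088) = 0.1348.
Fraction exhaled = 1 − 0.1348 = 0.8652 → 86.52%.

86.5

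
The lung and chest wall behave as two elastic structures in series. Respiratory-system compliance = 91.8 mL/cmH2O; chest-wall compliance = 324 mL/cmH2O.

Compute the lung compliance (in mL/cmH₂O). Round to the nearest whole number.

1/CL = 1/Crs − 1/Ccw.
1/CL = 1/91.8 − 1/324 = 0.007807.
CL = 128.09 mL/cmH2O.

128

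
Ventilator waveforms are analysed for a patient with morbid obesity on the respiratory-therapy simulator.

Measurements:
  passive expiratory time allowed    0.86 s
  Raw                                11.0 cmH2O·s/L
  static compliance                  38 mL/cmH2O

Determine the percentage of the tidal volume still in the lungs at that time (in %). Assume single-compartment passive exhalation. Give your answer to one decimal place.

τ = R × C = 11.0 × 38 mL/cmH2O = 11.0 × 0.038 L/cmH2O = 0.418 s.
Passive exhalation: V(t)/V₀ = e^(−t/τ) = e^(−0.86/0.418) = 0.1278.
Fraction remaining = 0.1278 → 12.78%.

12.8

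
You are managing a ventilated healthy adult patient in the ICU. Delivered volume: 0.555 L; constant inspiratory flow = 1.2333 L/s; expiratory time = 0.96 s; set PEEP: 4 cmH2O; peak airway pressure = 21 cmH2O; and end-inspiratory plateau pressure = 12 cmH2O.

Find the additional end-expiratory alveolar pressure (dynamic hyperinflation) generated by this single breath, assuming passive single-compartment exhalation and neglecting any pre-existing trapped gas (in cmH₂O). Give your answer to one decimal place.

R = (PIP − Pplat)/V̇ = (21 − 12) / 1.2333 = 9.0/1.2333 = 7.297 cmH2O·s/L.
C = Vt/(Pplat − PEEP) = 555.0 / (12 − 4) = 555.0/8.0 = 69.375 mL/cmH2O.
τ = R × C = 7.297 × 0.06938 L/cmH2O = 0.5063 s.
Fraction remaining = e^(−Te/τ) = e^(−0.96/0.5063) = 0.1502; trapped volume = 555.0 × 0.1502 = 83.361 mL.
Additional alveolar pressure from trapping ≈ V_trapped / C = 83.361 / 69.375 = 1.202 cmH2O.

1.2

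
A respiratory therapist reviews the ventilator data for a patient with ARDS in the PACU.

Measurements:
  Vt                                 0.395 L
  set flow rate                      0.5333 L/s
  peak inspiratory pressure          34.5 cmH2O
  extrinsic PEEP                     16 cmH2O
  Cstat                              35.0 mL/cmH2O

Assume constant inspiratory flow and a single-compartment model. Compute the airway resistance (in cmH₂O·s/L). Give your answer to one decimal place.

Equation of motion (constant flow): PIP = Vt/C + R·V̇ + PEEP.
R·V̇ = PIP − Vt/C − PEEP = 34.5 − 395/35.0 − 16 = 34.5 − 11.286 − 16 = 7.214 cmH2O.
R = 7.214 / 0.5333 = 13.527 cmH2O·s/L.

13.5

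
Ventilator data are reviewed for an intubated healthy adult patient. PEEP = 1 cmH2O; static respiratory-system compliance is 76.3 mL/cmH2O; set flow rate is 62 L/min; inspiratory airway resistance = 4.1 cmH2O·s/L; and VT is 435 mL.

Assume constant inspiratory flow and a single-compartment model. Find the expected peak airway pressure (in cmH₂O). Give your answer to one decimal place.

10.9

Flow: 62 L/min ÷ 60 = 1.0333 L/s.
Equation of motion (constant flow): PIP = Vt/C + R·V̇ + PEEP.
PIP = 435/76.3 + 4.1×1.0333 + 1 = 5.701 + 4.237 + 1 = 10.938 cmH2O.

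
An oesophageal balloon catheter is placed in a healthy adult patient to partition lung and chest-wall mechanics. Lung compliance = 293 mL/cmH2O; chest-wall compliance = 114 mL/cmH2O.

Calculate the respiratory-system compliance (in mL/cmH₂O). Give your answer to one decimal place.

82.1

Lung and chest wall are elastances in series: 1/Crs = 1/CL + 1/Ccw.
1/Crs = 1/293 + 1/114 = 0.01218.
Crs = 82.102 mL/cmH2O.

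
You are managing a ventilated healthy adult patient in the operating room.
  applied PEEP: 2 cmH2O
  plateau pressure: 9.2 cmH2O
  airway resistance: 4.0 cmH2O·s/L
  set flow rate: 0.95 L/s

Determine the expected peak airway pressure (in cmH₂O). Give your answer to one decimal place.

13.0

PIP = Pplat + Raw × flow = 9.2 + 4.0 × 0.95 = 9.2 + 3.8 = 13.0 cmH2O.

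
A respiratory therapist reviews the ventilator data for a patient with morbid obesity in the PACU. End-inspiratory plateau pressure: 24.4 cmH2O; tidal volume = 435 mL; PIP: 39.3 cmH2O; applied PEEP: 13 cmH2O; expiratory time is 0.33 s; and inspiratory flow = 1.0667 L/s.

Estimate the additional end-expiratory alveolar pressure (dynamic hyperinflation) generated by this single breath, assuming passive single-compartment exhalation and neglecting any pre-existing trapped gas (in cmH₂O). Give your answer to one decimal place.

6.1

R = (PIP − Pplat)/V̇ = (39.3 − 24.4) / 1.0667 = 14.9/1.0667 = 13.968 cmH2O·s/L.
C = Vt/(Pplat − PEEP) = 435.0 / (24.4 − 13) = 435.0/11.4 = 38.158 mL/cmH2O.
τ = R × C = 13.968 × 0.03816 L/cmH2O = 0.533 s.
Fraction remaining = e^(−Te/τ) = e^(−0.33/0.533) = 0.5384; trapped volume = 435.0 × 0.5384 = 234.2 mL.
Additional alveolar pressure from trapping ≈ V_trapped / C = 234.2 / 38.158 = 6.138 cmH2O.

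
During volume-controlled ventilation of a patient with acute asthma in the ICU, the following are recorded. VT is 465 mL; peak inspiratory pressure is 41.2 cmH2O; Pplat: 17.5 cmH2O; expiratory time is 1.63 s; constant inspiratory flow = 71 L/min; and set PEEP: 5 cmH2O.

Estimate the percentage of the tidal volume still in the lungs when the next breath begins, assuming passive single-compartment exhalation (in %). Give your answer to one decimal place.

Flow: 71 L/min ÷ 60 = 1.1833 L/s.
R = (PIP − Pplat)/V̇ = (41.2 − 17.5) / 1.1833 = 23.7/1.1833 = 20.029 cmH2O·s/L.
C = Vt/(Pplat − PEEP) = 465.0 / (17.5 − 5) = 465.0/12.5 = 37.2 mL/cmH2O.
τ = R × C = 20.029 × 0.0372 L/cmH2O = 0.7451 s.
Fraction remaining at end-expiration = e^(−Te/τ) = e^(−1.63/0.7451) = 0.1122 → 11.22%.

11.2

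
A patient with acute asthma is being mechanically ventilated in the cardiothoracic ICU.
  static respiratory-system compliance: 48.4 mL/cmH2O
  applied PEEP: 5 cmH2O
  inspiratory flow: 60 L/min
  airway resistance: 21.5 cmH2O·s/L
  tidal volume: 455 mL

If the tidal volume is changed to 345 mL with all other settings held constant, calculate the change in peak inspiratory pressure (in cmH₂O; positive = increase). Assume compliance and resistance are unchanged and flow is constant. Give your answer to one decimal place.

PIP = Vt/C + R·V̇ + PEEP (constant-flow equation of motion).
Only the elastic term changes: ΔPIP = ΔVt / C = (345 − 455) / 48.4 = -2.273 cmH2O.

-2.3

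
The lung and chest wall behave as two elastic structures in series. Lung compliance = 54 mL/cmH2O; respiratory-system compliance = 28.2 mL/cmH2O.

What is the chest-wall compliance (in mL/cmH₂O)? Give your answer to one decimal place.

59.0

1/Ccw = 1/Crs − 1/CL.
1/Ccw = 1/28.2 − 1/54 = 0.01694.
Ccw = 59.032 mL/cmH2O.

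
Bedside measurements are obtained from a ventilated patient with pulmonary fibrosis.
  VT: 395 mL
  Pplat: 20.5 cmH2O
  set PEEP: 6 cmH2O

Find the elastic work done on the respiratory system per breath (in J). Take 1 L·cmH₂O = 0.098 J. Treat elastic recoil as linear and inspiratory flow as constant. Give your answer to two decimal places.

Elastic work ≈ ½ × (Pplat − PEEP) × Vt = 0.5 × (20.5 − 6) × 0.395 L = 0.5 × 14.5 × 0.395 = 2.864 L·cmH2O.
× 0.098 J/(L·cmH2O) → 0.2807 J.

0.28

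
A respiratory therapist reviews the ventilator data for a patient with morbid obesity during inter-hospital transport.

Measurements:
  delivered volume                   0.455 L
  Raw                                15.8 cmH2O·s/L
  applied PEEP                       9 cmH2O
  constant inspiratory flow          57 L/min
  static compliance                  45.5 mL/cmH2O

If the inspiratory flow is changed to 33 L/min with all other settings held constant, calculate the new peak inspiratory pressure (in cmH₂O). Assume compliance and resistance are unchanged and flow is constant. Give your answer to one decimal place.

Flow: 57 L/min ÷ 60 = 0.95 L/s.
New flow: 33 L/min ÷ 60 = 0.55 L/s.
PIP = Vt/C + R·V̇ + PEEP (constant-flow equation of motion).
Only the resistive term changes: ΔPIP = R × ΔV̇ = 15.8 × (0.55 − 0.95) = 15.8 × -0.4 = -6.32 cmH2O.
Original PIP = 455/45.5 + 15.8×0.95 + 9 = 34.01 cmH2O; new PIP = 34.01 + (-6.32) = 27.69 cmH2O.

27.7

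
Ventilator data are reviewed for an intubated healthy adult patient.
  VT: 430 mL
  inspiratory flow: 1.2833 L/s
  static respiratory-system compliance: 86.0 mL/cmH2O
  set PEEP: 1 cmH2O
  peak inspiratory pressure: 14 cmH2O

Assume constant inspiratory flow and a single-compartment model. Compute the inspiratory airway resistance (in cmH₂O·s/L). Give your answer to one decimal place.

Equation of motion (constant flow): PIP = Vt/C + R·V̇ + PEEP.
R·V̇ = PIP − Vt/C − PEEP = 14 − 430/86.0 − 1 = 14 − 5.0 − 1 = 8.0 cmH2O.
R = 8.0 / 1.2833 = 6.234 cmH2O·s/L.

6.2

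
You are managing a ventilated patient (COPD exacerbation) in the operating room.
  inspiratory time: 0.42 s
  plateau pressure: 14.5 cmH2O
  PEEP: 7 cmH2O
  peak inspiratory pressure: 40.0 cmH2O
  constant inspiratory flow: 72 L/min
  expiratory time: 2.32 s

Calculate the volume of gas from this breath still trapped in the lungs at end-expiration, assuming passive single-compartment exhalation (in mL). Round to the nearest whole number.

Flow: 72 L/min ÷ 60 = 1.2 L/s.
Vt = flow × Ti = 1.2 L/s × 0.42 s × 1000 mL/L = 504.0 mL.
R = (PIP − Pplat)/V̇ = (40.0 − 14.5) / 1.2 = 25.5/1.2 = 21.25 cmH2O·s/L.
C = Vt/(Pplat − PEEP) = 504.0 / (14.5 − 7) = 504.0/7.5 = 67.2 mL/cmH2O.
τ = R × C = 21.25 × 0.0672 L/cmH2O = 1.428 s.
Fraction remaining = e^(−Te/τ) = e^(−2.32/1.428) = 0.197.
Trapped volume = 504.0 × 0.197 = 99.288 mL.

99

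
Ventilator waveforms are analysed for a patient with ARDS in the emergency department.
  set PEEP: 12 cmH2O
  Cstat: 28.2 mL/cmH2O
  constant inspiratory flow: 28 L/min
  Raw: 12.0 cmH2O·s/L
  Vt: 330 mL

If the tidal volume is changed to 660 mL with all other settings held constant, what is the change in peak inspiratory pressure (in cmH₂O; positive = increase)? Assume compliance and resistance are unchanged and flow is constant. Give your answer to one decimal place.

11.7

PIP = Vt/C + R·V̇ + PEEP (constant-flow equation of motion).
Only the elastic term changes: ΔPIP = ΔVt / C = (660 − 330) / 28.2 = 11.702 cmH2O.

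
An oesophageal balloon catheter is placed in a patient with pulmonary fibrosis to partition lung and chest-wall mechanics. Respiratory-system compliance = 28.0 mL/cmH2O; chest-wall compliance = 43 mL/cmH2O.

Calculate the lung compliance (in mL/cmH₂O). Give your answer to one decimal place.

80.3

1/CL = 1/Crs − 1/Ccw.
1/CL = 1/28.0 − 1/43 = 0.01246.
CL = 80.257 mL/cmH2O.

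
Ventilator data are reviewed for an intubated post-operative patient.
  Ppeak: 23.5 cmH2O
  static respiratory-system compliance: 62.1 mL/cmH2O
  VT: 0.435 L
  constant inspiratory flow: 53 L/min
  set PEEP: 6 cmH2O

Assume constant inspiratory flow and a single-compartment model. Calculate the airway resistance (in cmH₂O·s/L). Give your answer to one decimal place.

11.9

Flow: 53 L/min ÷ 60 = 0.8833 L/s.
Equation of motion (constant flow): PIP = Vt/C + R·V̇ + PEEP.
R·V̇ = PIP − Vt/C − PEEP = 23.5 − 435/62.1 − 6 = 23.5 − 7.005 − 6 = 10.495 cmH2O.
R = 10.495 / 0.8833 = 11.882 cmH2O·s/L.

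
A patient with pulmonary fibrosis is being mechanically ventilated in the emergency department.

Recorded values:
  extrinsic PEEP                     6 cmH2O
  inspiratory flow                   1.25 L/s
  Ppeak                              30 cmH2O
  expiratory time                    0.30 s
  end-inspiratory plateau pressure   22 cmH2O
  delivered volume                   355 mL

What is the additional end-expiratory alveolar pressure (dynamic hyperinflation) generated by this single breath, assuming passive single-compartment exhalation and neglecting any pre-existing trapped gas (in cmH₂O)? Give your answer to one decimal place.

R = (PIP − Pplat)/V̇ = (30 − 22) / 1.25 = 8.0/1.25 = 6.4 cmH2O·s/L.
C = Vt/(Pplat − PEEP) = 355.0 / (22 − 6) = 355.0/16.0 = 22.188 mL/cmH2O.
τ = R × C = 6.4 × 0.02219 L/cmH2O = 0.142 s.
Fraction remaining = e^(−Te/τ) = e^(−0.30/0.142) = 0.1209; trapped volume = 355.0 × 0.1209 = 42.92 mL.
Additional alveolar pressure from trapping ≈ V_trapped / C = 42.92 / 22.188 = 1.934 cmH2O.

1.9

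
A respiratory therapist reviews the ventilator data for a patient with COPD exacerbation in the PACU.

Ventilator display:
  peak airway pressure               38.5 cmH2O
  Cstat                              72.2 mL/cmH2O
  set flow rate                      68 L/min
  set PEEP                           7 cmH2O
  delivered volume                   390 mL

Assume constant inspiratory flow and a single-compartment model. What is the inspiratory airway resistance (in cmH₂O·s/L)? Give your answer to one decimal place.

Flow: 68 L/min ÷ 60 = 1.1333 L/s.
Equation of motion (constant flow): PIP = Vt/C + R·V̇ + PEEP.
R·V̇ = PIP − Vt/C − PEEP = 38.5 − 390/72.2 − 7 = 38.5 − 5.402 − 7 = 26.098 cmH2O.
R = 26.098 / 1.1333 = 23.028 cmH2O·s/L.

23.0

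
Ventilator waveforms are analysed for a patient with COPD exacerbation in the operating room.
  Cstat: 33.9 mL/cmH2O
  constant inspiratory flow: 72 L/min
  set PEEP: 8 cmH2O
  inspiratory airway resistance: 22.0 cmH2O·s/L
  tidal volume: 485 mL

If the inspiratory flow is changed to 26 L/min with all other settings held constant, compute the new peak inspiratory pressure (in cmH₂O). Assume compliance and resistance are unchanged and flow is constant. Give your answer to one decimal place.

31.8

Flow: 72 L/min ÷ 60 = 1.2 L/s.
New flow: 26 L/min ÷ 60 = 0.4333 L/s.
PIP = Vt/C + R·V̇ + PEEP (constant-flow equation of motion).
Only the resistive term changes: ΔPIP = R × ΔV̇ = 22.0 × (0.4333 − 1.2) = 22.0 × -0.7667 = -16.867 cmH2O.
Original PIP = 485/33.9 + 22.0×1.2 + 8 = 48.707 cmH2O; new PIP = 48.707 + (-16.867) = 31.84 cmH2O.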